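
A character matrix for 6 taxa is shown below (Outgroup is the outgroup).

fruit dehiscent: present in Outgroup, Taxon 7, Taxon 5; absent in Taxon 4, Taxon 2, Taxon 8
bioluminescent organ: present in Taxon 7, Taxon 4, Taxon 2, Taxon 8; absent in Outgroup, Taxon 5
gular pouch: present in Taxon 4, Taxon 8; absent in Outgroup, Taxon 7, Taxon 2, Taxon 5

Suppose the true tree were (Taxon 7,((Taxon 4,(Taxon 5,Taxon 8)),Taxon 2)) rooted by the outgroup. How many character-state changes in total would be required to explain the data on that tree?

Map each character onto (Taxon 7,((Taxon 4,(Taxon 5,Taxon 8)),Taxon 2)) (rooted by Outgroup) and count the minimum state changes it requires (Fitch parsimony):
fruit dehiscent: 2; bioluminescent organ: 2; gular pouch: 2.
Total tree length = 6.

6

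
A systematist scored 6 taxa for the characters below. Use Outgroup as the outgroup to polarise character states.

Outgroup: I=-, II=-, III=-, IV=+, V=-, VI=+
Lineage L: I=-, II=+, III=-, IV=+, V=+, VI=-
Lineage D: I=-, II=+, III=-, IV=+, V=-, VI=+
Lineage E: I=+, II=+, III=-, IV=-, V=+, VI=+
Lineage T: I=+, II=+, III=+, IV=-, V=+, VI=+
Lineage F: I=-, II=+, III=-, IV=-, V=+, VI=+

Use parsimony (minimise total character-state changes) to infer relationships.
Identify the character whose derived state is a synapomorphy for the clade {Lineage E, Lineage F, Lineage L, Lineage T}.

Character polarity is set by the outgroup: the derived state is whichever differs from the outgroup's state, so for IV, VI the derived state is '-', and for the remaining characters it is '+'.
Only Lineage E and Lineage T show the derived state '+' for I, supporting them as a clade.
II (derived state '+') is shared by all ingroup taxa — unites the whole ingroup.
III (derived state '+') is unique to Lineage T (autapomorphy; uninformative for grouping).
IV (derived state '-') is shared by Lineage E, Lineage F, and Lineage T — a synapomorphy uniting that clade.
V (derived state '+') is shared by Lineage E, Lineage F, Lineage L, and Lineage T — a synapomorphy uniting that clade.
VI: derived state '-' in Lineage L only — an autapomorphy, so it tells us nothing about relationships among taxa.
Most parsimonious ingroup topology: ((Lineage L,((Lineage E,Lineage T),Lineage F)),Lineage D).
The clade {Lineage E, Lineage F, Lineage L, Lineage T} is supported by V: its derived state '+' occurs in exactly those taxa and in no other taxon (including the outgroup).

V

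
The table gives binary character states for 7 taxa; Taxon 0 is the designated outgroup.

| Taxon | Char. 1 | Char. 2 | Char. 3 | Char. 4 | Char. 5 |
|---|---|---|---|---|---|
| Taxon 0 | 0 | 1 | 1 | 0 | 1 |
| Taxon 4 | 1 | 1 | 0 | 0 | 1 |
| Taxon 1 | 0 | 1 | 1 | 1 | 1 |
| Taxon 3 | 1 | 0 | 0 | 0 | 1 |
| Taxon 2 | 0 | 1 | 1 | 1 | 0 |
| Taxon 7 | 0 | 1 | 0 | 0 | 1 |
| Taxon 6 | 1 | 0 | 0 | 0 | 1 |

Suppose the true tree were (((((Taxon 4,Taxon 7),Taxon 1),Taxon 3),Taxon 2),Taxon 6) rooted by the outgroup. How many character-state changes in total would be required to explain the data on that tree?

Map each character onto (((((Taxon 4,Taxon 7),Taxon 1),Taxon 3),Taxon 2),Taxon 6) (rooted by Taxon 0) and count the minimum state changes it requires (Fitch parsimony):
Char. 1: 3; Char. 2: 2; Char. 3: 3; Char. 4: 2; Char. 5: 1.
Total tree length = 11.

11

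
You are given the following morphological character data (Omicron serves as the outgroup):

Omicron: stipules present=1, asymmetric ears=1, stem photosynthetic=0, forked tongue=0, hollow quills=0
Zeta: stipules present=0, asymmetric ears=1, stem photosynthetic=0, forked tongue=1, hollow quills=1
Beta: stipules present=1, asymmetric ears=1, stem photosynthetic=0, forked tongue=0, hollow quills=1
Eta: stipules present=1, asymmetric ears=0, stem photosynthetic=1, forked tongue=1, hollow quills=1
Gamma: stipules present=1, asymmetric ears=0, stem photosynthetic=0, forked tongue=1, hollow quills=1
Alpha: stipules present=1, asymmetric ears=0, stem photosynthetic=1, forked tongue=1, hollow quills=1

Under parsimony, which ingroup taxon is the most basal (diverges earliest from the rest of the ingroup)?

Character polarity is set by the outgroup: the derived state is whichever differs from the outgroup's state, so for stipules present, asymmetric ears the derived state is '0', and for the remaining characters it is '1'.
stipules present: derived state '0' in Zeta only — an autapomorphy, so it tells us nothing about relationships among taxa.
asymmetric ears (derived state '0') is shared by Alpha, Eta, and Gamma — a synapomorphy uniting that clade.
stem photosynthetic: derived state '1' in Alpha and Eta only — synapomorphy for {Alpha, Eta}.
forked tongue (derived state '1') is shared by Alpha, Eta, Gamma, and Zeta — a synapomorphy uniting that clade.
hollow quills (derived state '1') is shared by all ingroup taxa — unites the whole ingroup.
Most parsimonious ingroup topology: ((Zeta,((Eta,Alpha),Gamma)),Beta).
Beta is sister to the clade containing all other ingroup taxa, so it is the earliest-diverging (most basal) ingroup lineage.

Beta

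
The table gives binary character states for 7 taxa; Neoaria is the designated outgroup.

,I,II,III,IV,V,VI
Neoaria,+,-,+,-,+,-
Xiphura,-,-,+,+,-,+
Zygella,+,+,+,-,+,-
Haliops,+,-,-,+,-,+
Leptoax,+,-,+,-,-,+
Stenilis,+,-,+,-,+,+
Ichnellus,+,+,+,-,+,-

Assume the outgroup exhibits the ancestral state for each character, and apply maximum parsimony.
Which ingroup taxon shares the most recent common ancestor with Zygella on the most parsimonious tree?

Character polarity is set by the outgroup: the derived state is whichever differs from the outgroup's state, so for I, III, V the derived state is '-', and for the remaining characters it is '+'.
I (derived state '-') is unique to Xiphura (autapomorphy; uninformative for grouping).
II: derived state '+' in Ichnellus and Zygella only — synapomorphy for {Ichnellus, Zygella}.
III: derived state '-' in Haliops only — an autapomorphy, so it tells us nothing about relationships among taxa.
IV (derived state '+') is shared by Haliops and Xiphura — a synapomorphy uniting that clade.
V (derived state '-') is shared by Haliops, Leptoax, and Xiphura — a synapomorphy uniting that clade.
Only Haliops, Leptoax, Stenilis, and Xiphura show the derived state '+' for VI, supporting them as a clade.
Most parsimonious ingroup topology: ((((Xiphura,Haliops),Leptoax),Stenilis),(Zygella,Ichnellus)).
Zygella and Ichnellus form a cherry on this tree, so they are sister taxa.

Ichnellus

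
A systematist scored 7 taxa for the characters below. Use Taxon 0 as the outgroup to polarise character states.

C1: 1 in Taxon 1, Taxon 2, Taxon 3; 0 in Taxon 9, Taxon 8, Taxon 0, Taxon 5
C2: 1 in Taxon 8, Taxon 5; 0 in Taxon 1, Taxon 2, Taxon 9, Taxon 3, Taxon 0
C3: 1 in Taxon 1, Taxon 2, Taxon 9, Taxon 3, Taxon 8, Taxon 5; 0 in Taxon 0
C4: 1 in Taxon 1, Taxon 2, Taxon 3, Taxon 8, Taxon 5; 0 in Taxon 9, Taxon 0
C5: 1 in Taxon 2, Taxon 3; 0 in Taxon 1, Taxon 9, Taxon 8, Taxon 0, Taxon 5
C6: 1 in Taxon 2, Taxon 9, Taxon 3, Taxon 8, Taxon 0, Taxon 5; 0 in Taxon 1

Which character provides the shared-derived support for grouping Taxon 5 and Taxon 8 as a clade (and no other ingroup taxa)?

Character polarity is set by the outgroup: the derived state is whichever differs from the outgroup's state, so for C6 the derived state is '0', and for the remaining characters it is '1'.
Only Taxon 1, Taxon 2, and Taxon 3 show the derived state '1' for C1, supporting them as a clade.
C2 (derived state '1') is shared by Taxon 5 and Taxon 8 — a synapomorphy uniting that clade.
All ingroup taxa share the derived state '1' for C3; it defines the ingroup but does not resolve relationships within it.
Only Taxon 1, Taxon 2, Taxon 3, Taxon 5, and Taxon 8 show the derived state '1' for C4, supporting them as a clade.
Only Taxon 2 and Taxon 3 show the derived state '1' for C5, supporting them as a clade.
C6 (derived state '0') is unique to Taxon 1 (autapomorphy; uninformative for grouping).
Most parsimonious ingroup topology: ((((Taxon 2,Taxon 3),Taxon 1),(Taxon 5,Taxon 8)),Taxon 9).
The clade {Taxon 5, Taxon 8} is supported by C2: its derived state '1' occurs in exactly those taxa and in no other taxon (including the outgroup).

C2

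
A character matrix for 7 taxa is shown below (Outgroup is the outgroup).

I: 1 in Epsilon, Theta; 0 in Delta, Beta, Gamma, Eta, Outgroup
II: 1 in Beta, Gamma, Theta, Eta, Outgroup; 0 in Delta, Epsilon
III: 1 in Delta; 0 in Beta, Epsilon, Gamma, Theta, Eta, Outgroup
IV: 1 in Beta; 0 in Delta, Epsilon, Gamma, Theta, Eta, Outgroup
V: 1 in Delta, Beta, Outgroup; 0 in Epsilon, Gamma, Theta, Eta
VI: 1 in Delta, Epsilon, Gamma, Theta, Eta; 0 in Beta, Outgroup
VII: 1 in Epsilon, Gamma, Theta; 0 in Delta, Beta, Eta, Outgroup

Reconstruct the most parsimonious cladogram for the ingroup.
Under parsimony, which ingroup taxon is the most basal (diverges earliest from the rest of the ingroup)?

Character polarity is set by the outgroup: the derived state is whichever differs from the outgroup's state, so for II, V the derived state is '0', and for the remaining characters it is '1'.
Only Epsilon and Theta show the derived state '1' for I, supporting them as a clade.
II groups Delta and Epsilon, which is incompatible with the clades supported by the remaining characters; treating it as convergent (homoplasy) costs fewer steps than any alternative tree.
III (derived state '1') is unique to Delta (autapomorphy; uninformative for grouping).
IV: derived state '1' in Beta only — an autapomorphy, so it tells us nothing about relationships among taxa.
V: derived state '0' in Epsilon, Eta, Gamma, and Theta only — synapomorphy for {Epsilon, Eta, Gamma, Theta}.
VI (derived state '1') is shared by Delta, Epsilon, Eta, Gamma, and Theta — a synapomorphy uniting that clade.
Only Epsilon, Gamma, and Theta show the derived state '1' for VII, supporting them as a clade.
Most parsimonious ingroup topology: (((((Epsilon,Theta),Gamma),Eta),Delta),Beta).
Beta is sister to the clade containing all other ingroup taxa, so it is the earliest-diverging (most basal) ingroup lineage.

Beta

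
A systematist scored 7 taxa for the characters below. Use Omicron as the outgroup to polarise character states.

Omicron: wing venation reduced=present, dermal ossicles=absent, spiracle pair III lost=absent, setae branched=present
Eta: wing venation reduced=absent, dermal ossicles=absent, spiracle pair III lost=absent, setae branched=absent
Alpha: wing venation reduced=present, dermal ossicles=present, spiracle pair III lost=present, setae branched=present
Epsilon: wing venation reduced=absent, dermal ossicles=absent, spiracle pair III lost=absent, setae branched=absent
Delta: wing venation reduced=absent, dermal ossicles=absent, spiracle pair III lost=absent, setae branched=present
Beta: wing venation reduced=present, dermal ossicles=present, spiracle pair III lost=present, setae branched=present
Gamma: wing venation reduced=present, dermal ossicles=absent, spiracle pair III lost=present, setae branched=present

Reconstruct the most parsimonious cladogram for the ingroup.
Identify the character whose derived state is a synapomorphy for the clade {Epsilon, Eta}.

setae branched

Character polarity is set by the outgroup: the derived state is whichever differs from the outgroup's state, so for wing venation reduced, setae branched the derived state is 'absent', and for the remaining characters it is 'present'.
wing venation reduced: derived state 'absent' in Delta, Epsilon, and Eta only — synapomorphy for {Delta, Epsilon, Eta}.
dermal ossicles (derived state 'present') is shared by Alpha and Beta — a synapomorphy uniting that clade.
spiracle pair III lost: derived state 'present' in Alpha, Beta, and Gamma only — synapomorphy for {Alpha, Beta, Gamma}.
setae branched (derived state 'absent') is shared by Epsilon and Eta — a synapomorphy uniting that clade.
Most parsimonious ingroup topology: (((Eta,Epsilon),Delta),((Alpha,Beta),Gamma)).
The clade {Epsilon, Eta} is supported by setae branched: its derived state 'absent' occurs in exactly those taxa and in no other taxon (including the outgroup).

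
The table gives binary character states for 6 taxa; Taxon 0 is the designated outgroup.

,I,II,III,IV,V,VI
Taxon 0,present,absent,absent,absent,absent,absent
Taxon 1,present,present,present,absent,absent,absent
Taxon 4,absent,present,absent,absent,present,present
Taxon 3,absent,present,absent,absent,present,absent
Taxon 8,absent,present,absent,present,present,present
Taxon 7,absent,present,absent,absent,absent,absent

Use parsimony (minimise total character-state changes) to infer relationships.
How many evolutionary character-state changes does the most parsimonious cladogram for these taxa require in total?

Character polarity is set by the outgroup: the derived state is whichever differs from the outgroup's state, so for I the derived state is 'absent', and for the remaining characters it is 'present'.
I (derived state 'absent') is shared by Taxon 3, Taxon 4, Taxon 7, and Taxon 8 — a synapomorphy uniting that clade.
All ingroup taxa share the derived state 'present' for II; it defines the ingroup but does not resolve relationships within it.
III: derived state 'present' in Taxon 1 only — an autapomorphy, so it tells us nothing about relationships among taxa.
IV: derived state 'present' in Taxon 8 only — an autapomorphy, so it tells us nothing about relationships among taxa.
Only Taxon 3, Taxon 4, and Taxon 8 show the derived state 'present' for V, supporting them as a clade.
VI (derived state 'present') is shared by Taxon 4 and Taxon 8 — a synapomorphy uniting that clade.
Most parsimonious ingroup topology: (Taxon 1,(((Taxon 4,Taxon 8),Taxon 3),Taxon 7)).
Changes per character on this tree: I: 1; II: 1; III: 1; IV: 1; V: 1; VI: 1.
Total = 6.

6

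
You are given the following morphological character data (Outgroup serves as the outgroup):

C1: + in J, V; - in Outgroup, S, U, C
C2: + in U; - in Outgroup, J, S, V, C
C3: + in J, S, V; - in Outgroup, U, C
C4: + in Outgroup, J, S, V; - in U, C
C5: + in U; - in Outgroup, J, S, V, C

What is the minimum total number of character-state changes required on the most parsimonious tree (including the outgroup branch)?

5

Character polarity is set by the outgroup: the derived state is whichever differs from the outgroup's state, so for C4 the derived state is '-', and for the remaining characters it is '+'.
C1: derived state '+' in J and V only — synapomorphy for {J, V}.
C2 (derived state '+') is unique to U (autapomorphy; uninformative for grouping).
Only J, S, and V show the derived state '+' for C3, supporting them as a clade.
Only C and U show the derived state '-' for C4, supporting them as a clade.
C5 (derived state '+') is unique to U (autapomorphy; uninformative for grouping).
Most parsimonious ingroup topology: (((J,V),S),(U,C)).
Changes per character on this tree: C1: 1; C2: 1; C3: 1; C4: 1; C5: 1.
Total = 5.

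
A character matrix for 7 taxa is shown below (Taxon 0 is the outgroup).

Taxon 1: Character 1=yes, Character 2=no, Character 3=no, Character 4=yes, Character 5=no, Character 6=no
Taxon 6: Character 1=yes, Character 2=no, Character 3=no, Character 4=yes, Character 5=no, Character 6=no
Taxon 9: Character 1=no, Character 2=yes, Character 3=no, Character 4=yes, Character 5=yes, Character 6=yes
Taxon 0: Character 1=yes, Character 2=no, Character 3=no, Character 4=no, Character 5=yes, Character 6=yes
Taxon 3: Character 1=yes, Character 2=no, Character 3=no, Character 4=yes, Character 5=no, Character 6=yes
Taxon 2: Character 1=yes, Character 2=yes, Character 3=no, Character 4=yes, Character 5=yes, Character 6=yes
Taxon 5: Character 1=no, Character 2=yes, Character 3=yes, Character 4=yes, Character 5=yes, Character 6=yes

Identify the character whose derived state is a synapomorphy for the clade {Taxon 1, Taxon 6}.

Character 6

Character polarity is set by the outgroup: the derived state is whichever differs from the outgroup's state, so for Character 1, Character 5, Character 6 the derived state is 'no', and for the remaining characters it is 'yes'.
Character 1 (derived state 'no') is shared by Taxon 5 and Taxon 9 — a synapomorphy uniting that clade.
Character 2 (derived state 'yes') is shared by Taxon 2, Taxon 5, and Taxon 9 — a synapomorphy uniting that clade.
Character 3: derived state 'yes' in Taxon 5 only — an autapomorphy, so it tells us nothing about relationships among taxa.
All ingroup taxa share the derived state 'yes' for Character 4; it defines the ingroup but does not resolve relationships within it.
Character 5: derived state 'no' in Taxon 1, Taxon 3, and Taxon 6 only — synapomorphy for {Taxon 1, Taxon 3, Taxon 6}.
Character 6: derived state 'no' in Taxon 1 and Taxon 6 only — synapomorphy for {Taxon 1, Taxon 6}.
Most parsimonious ingroup topology: ((Taxon 2,(Taxon 5,Taxon 9)),((Taxon 6,Taxon 1),Taxon 3)).
The clade {Taxon 1, Taxon 6} is supported by Character 6: its derived state 'no' occurs in exactly those taxa and in no other taxon (including the outgroup).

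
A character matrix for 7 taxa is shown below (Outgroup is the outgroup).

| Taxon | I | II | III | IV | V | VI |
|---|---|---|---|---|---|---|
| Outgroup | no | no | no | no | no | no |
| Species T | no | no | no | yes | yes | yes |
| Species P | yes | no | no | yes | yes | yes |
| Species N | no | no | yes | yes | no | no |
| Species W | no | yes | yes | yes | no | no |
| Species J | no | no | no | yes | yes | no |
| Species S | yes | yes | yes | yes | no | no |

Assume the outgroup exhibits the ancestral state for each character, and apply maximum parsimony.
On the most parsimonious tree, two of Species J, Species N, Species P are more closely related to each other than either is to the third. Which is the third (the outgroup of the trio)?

Species N

The outgroup has state 'no' for every character, so 'yes' is the derived state throughout.
I (state 'yes') occurs in Species P and Species S but conflicts with the nesting implied by the other characters — most parsimoniously interpreted as homoplasy.
II: derived state 'yes' in Species S and Species W only — synapomorphy for {Species S, Species W}.
III: derived state 'yes' in Species N, Species S, and Species W only — synapomorphy for {Species N, Species S, Species W}.
IV (derived state 'yes') is shared by all ingroup taxa — unites the whole ingroup.
Only Species J, Species P, and Species T show the derived state 'yes' for V, supporting them as a clade.
Only Species P and Species T show the derived state 'yes' for VI, supporting them as a clade.
Most parsimonious ingroup topology: (((Species T,Species P),Species J),(Species N,(Species W,Species S))).
Species P and Species J share a more recent common ancestor with each other than either does with Species N, so Species N is the least closely related of the three.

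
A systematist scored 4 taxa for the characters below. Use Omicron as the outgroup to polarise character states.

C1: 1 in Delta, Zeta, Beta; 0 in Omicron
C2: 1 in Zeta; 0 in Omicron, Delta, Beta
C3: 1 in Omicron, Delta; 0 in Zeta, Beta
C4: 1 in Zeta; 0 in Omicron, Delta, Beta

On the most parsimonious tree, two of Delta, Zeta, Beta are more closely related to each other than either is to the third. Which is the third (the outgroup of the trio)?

Delta

Character polarity is set by the outgroup: the derived state is whichever differs from the outgroup's state, so for C3 the derived state is '0', and for the remaining characters it is '1'.
All ingroup taxa share the derived state '1' for C1; it defines the ingroup but does not resolve relationships within it.
C2: derived state '1' in Zeta only — an autapomorphy, so it tells us nothing about relationships among taxa.
Only Beta and Zeta show the derived state '0' for C3, supporting them as a clade.
C4 (derived state '1') is unique to Zeta (autapomorphy; uninformative for grouping).
Most parsimonious ingroup topology: (Delta,(Zeta,Beta)).
Zeta and Beta share a more recent common ancestor with each other than either does with Delta, so Delta is the least closely related of the three.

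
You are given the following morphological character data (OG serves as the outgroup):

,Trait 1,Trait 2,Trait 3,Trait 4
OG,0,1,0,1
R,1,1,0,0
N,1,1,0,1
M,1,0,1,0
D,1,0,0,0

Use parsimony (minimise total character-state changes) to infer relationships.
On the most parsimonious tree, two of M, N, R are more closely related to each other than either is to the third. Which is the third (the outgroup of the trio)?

N

Character polarity is set by the outgroup: the derived state is whichever differs from the outgroup's state, so for Trait 2, Trait 4 the derived state is '0', and for the remaining characters it is '1'.
All ingroup taxa share the derived state '1' for Trait 1; it defines the ingroup but does not resolve relationships within it.
Only D and M show the derived state '0' for Trait 2, supporting them as a clade.
Trait 3: derived state '1' in M only — an autapomorphy, so it tells us nothing about relationships among taxa.
Only D, M, and R show the derived state '0' for Trait 4, supporting them as a clade.
Most parsimonious ingroup topology: ((R,(M,D)),N).
M and R share a more recent common ancestor with each other than either does with N, so N is the least closely related of the three.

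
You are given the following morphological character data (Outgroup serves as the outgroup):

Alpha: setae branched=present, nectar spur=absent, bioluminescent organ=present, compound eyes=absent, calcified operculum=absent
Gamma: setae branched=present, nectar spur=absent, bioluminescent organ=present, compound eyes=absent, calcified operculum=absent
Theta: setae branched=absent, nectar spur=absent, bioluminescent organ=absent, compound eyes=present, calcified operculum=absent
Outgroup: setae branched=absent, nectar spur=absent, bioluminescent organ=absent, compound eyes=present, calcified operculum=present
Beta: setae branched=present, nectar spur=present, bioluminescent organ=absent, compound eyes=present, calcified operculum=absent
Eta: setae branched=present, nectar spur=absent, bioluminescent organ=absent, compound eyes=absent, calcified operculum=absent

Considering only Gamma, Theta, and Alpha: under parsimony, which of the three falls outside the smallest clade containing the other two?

Character polarity is set by the outgroup: the derived state is whichever differs from the outgroup's state, so for compound eyes, calcified operculum the derived state is 'absent', and for the remaining characters it is 'present'.
setae branched (derived state 'present') is shared by Alpha, Beta, Eta, and Gamma — a synapomorphy uniting that clade.
nectar spur: derived state 'present' in Beta only — an autapomorphy, so it tells us nothing about relationships among taxa.
Only Alpha and Gamma show the derived state 'present' for bioluminescent organ, supporting them as a clade.
compound eyes: derived state 'absent' in Alpha, Eta, and Gamma only — synapomorphy for {Alpha, Eta, Gamma}.
calcified operculum (derived state 'absent') is shared by all ingroup taxa — unites the whole ingroup.
Most parsimonious ingroup topology: ((((Gamma,Alpha),Eta),Beta),Theta).
Gamma and Alpha share a more recent common ancestor with each other than either does with Theta, so Theta is the least closely related of the three.

Theta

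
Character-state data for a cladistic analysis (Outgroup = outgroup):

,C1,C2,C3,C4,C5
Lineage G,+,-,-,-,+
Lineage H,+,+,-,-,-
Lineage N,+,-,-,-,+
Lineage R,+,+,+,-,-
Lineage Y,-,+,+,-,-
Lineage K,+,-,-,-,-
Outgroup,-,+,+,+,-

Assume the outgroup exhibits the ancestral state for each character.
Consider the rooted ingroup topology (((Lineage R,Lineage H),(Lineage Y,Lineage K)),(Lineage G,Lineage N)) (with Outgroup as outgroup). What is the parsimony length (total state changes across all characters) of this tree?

9

Map each character onto (((Lineage R,Lineage H),(Lineage Y,Lineage K)),(Lineage G,Lineage N)) (rooted by Outgroup) and count the minimum state changes it requires (Fitch parsimony):
C1: 2; C2: 2; C3: 3; C4: 1; C5: 1.
Total tree length = 9.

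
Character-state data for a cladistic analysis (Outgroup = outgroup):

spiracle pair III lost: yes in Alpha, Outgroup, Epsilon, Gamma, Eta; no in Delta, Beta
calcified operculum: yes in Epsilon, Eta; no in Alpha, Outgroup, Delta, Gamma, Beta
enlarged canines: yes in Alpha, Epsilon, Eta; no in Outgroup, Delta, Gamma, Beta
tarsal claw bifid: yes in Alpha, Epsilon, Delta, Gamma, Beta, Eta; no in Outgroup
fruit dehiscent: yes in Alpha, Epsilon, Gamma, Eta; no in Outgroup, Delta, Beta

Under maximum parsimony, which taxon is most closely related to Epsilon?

Character polarity is set by the outgroup: the derived state is whichever differs from the outgroup's state, so for spiracle pair III lost the derived state is 'no', and for the remaining characters it is 'yes'.
spiracle pair III lost (derived state 'no') is shared by Beta and Delta — a synapomorphy uniting that clade.
calcified operculum: derived state 'yes' in Epsilon and Eta only — synapomorphy for {Epsilon, Eta}.
enlarged canines (derived state 'yes') is shared by Alpha, Epsilon, and Eta — a synapomorphy uniting that clade.
All ingroup taxa share the derived state 'yes' for tarsal claw bifid; it defines the ingroup but does not resolve relationships within it.
fruit dehiscent (derived state 'yes') is shared by Alpha, Epsilon, Eta, and Gamma — a synapomorphy uniting that clade.
Most parsimonious ingroup topology: ((Delta,Beta),(((Eta,Epsilon),Alpha),Gamma)).
Epsilon and Eta form a cherry on this tree, so they are sister taxa.

Eta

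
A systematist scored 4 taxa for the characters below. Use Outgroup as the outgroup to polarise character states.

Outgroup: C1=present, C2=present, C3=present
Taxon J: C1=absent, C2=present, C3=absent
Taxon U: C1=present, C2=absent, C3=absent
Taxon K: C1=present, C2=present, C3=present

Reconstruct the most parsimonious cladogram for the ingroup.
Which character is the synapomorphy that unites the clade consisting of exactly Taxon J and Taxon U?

C3

The outgroup has state 'present' for every character, so 'absent' is the derived state throughout.
C1 (derived state 'absent') is unique to Taxon J (autapomorphy; uninformative for grouping).
C2 (derived state 'absent') is unique to Taxon U (autapomorphy; uninformative for grouping).
Only Taxon J and Taxon U show the derived state 'absent' for C3, supporting them as a clade.
Most parsimonious ingroup topology: ((Taxon J,Taxon U),Taxon K).
The clade {Taxon J, Taxon U} is supported by C3: its derived state 'absent' occurs in exactly those taxa and in no other taxon (including the outgroup).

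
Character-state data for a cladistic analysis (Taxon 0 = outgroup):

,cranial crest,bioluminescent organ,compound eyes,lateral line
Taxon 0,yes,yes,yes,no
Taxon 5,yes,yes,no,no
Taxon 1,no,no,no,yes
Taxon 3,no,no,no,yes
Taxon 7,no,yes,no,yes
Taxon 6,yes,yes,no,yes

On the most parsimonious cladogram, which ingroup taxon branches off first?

Taxon 5

Character polarity is set by the outgroup: the derived state is whichever differs from the outgroup's state, so for cranial crest, bioluminescent organ, compound eyes the derived state is 'no', and for the remaining characters it is 'yes'.
cranial crest (derived state 'no') is shared by Taxon 1, Taxon 3, and Taxon 7 — a synapomorphy uniting that clade.
bioluminescent organ (derived state 'no') is shared by Taxon 1 and Taxon 3 — a synapomorphy uniting that clade.
All ingroup taxa share the derived state 'no' for compound eyes; it defines the ingroup but does not resolve relationships within it.
Only Taxon 1, Taxon 3, Taxon 6, and Taxon 7 show the derived state 'yes' for lateral line, supporting them as a clade.
Most parsimonious ingroup topology: (Taxon 5,(((Taxon 1,Taxon 3),Taxon 7),Taxon 6)).
Taxon 5 is sister to the clade containing all other ingroup taxa, so it is the earliest-diverging (most basal) ingroup lineage.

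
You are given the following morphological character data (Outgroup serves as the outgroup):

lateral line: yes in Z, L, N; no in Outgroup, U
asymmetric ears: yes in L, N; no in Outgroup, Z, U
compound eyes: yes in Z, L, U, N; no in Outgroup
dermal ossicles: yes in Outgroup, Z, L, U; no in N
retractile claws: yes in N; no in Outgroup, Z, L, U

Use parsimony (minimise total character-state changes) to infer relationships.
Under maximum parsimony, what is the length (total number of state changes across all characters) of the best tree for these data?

Character polarity is set by the outgroup: the derived state is whichever differs from the outgroup's state, so for dermal ossicles the derived state is 'no', and for the remaining characters it is 'yes'.
lateral line (derived state 'yes') is shared by L, N, and Z — a synapomorphy uniting that clade.
asymmetric ears: derived state 'yes' in L and N only — synapomorphy for {L, N}.
compound eyes (derived state 'yes') is shared by all ingroup taxa — unites the whole ingroup.
dermal ossicles (derived state 'no') is unique to N (autapomorphy; uninformative for grouping).
retractile claws (derived state 'yes') is unique to N (autapomorphy; uninformative for grouping).
Most parsimonious ingroup topology: ((Z,(L,N)),U).
Changes per character on this tree: lateral line: 1; asymmetric ears: 1; compound eyes: 1; dermal ossicles: 1; retractile claws: 1.
Total = 5.

5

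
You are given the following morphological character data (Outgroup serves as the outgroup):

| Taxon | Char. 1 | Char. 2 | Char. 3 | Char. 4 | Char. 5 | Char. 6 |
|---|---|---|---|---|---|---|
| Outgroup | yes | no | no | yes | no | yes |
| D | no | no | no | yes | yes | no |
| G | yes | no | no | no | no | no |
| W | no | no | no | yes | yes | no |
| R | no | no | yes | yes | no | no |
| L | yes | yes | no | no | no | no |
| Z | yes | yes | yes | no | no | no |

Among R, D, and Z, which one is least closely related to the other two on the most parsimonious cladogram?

Character polarity is set by the outgroup: the derived state is whichever differs from the outgroup's state, so for Char. 1, Char. 4, Char. 6 the derived state is 'no', and for the remaining characters it is 'yes'.
Char. 1 (derived state 'no') is shared by D, R, and W — a synapomorphy uniting that clade.
Only L and Z show the derived state 'yes' for Char. 2, supporting them as a clade.
Char. 3 groups R and Z, which is incompatible with the clades supported by the remaining characters; treating it as convergent (homoplasy) costs fewer steps than any alternative tree.
Only G, L, and Z show the derived state 'no' for Char. 4, supporting them as a clade.
Only D and W show the derived state 'yes' for Char. 5, supporting them as a clade.
Char. 6 (derived state 'no') is shared by all ingroup taxa — unites the whole ingroup.
Most parsimonious ingroup topology: (((D,W),R),(G,(L,Z))).
D and R share a more recent common ancestor with each other than either does with Z, so Z is the least closely related of the three.

Z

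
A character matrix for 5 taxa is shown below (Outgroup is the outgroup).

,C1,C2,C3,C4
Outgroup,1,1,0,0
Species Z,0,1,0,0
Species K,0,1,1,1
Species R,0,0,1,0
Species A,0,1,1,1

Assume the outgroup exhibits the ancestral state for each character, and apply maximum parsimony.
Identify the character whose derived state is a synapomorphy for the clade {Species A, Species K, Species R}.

C3

Character polarity is set by the outgroup: the derived state is whichever differs from the outgroup's state, so for C1, C2 the derived state is '0', and for the remaining characters it is '1'.
C1 (derived state '0') is shared by all ingroup taxa — unites the whole ingroup.
C2: derived state '0' in Species R only — an autapomorphy, so it tells us nothing about relationships among taxa.
Only Species A, Species K, and Species R show the derived state '1' for C3, supporting them as a clade.
C4: derived state '1' in Species A and Species K only — synapomorphy for {Species A, Species K}.
Most parsimonious ingroup topology: (Species Z,((Species K,Species A),Species R)).
The clade {Species A, Species K, Species R} is supported by C3: its derived state '1' occurs in exactly those taxa and in no other taxon (including the outgroup).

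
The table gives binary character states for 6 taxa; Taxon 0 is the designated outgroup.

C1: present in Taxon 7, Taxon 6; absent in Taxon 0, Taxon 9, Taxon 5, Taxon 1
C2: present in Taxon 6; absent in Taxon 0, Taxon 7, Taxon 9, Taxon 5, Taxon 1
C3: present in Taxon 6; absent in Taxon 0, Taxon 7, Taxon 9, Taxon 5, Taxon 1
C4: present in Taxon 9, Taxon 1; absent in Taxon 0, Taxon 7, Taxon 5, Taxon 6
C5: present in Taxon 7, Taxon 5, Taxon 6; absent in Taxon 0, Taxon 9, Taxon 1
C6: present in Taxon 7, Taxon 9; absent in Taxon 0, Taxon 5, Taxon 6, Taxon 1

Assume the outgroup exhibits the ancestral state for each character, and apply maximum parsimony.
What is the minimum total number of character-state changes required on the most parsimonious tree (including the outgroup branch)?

7

The outgroup has state 'absent' for every character, so 'present' is the derived state throughout.
C1 (derived state 'present') is shared by Taxon 6 and Taxon 7 — a synapomorphy uniting that clade.
C2 (derived state 'present') is unique to Taxon 6 (autapomorphy; uninformative for grouping).
C3: derived state 'present' in Taxon 6 only — an autapomorphy, so it tells us nothing about relationships among taxa.
C4 (derived state 'present') is shared by Taxon 1 and Taxon 9 — a synapomorphy uniting that clade.
C5: derived state 'present' in Taxon 5, Taxon 6, and Taxon 7 only — synapomorphy for {Taxon 5, Taxon 6, Taxon 7}.
C6 groups Taxon 7 and Taxon 9, which is incompatible with the clades supported by the remaining characters; treating it as convergent (homoplasy) costs fewer steps than any alternative tree.
Most parsimonious ingroup topology: (((Taxon 7,Taxon 6),Taxon 5),(Taxon 9,Taxon 1)).
Changes per character on this tree: C1: 1; C2: 1; C3: 1; C4: 1; C5: 1; C6: 2.
Total = 7.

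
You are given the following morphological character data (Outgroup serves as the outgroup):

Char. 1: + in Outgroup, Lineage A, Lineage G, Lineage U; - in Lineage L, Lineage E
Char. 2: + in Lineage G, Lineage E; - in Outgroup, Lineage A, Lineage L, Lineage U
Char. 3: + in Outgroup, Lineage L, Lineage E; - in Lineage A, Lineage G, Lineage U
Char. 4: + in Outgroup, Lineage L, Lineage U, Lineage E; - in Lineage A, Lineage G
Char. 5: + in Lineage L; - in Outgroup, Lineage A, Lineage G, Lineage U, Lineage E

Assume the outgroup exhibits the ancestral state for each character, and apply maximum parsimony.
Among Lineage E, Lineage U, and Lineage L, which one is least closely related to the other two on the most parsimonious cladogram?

Character polarity is set by the outgroup: the derived state is whichever differs from the outgroup's state, so for Char. 1, Char. 3, Char. 4 the derived state is '-', and for the remaining characters it is '+'.
Char. 1: derived state '-' in Lineage E and Lineage L only — synapomorphy for {Lineage E, Lineage L}.
Char. 2 groups Lineage E and Lineage G, which is incompatible with the clades supported by the remaining characters; treating it as convergent (homoplasy) costs fewer steps than any alternative tree.
Char. 3 (derived state '-') is shared by Lineage A, Lineage G, and Lineage U — a synapomorphy uniting that clade.
Char. 4 (derived state '-') is shared by Lineage A and Lineage G — a synapomorphy uniting that clade.
Char. 5: derived state '+' in Lineage L only — an autapomorphy, so it tells us nothing about relationships among taxa.
Most parsimonious ingroup topology: (((Lineage A,Lineage G),Lineage U),(Lineage L,Lineage E)).
Lineage E and Lineage L share a more recent common ancestor with each other than either does with Lineage U, so Lineage U is the least closely related of the three.

Lineage U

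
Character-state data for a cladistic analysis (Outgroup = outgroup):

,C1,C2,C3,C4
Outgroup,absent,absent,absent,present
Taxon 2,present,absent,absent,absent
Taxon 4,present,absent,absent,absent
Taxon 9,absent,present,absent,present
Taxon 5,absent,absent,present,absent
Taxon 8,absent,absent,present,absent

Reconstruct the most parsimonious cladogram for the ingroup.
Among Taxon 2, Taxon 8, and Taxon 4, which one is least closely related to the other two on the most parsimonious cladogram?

Taxon 8

Character polarity is set by the outgroup: the derived state is whichever differs from the outgroup's state, so for C4 the derived state is 'absent', and for the remaining characters it is 'present'.
Only Taxon 2 and Taxon 4 show the derived state 'present' for C1, supporting them as a clade.
C2: derived state 'present' in Taxon 9 only — an autapomorphy, so it tells us nothing about relationships among taxa.
C3: derived state 'present' in Taxon 5 and Taxon 8 only — synapomorphy for {Taxon 5, Taxon 8}.
Only Taxon 2, Taxon 4, Taxon 5, and Taxon 8 show the derived state 'absent' for C4, supporting them as a clade.
Most parsimonious ingroup topology: (((Taxon 2,Taxon 4),(Taxon 5,Taxon 8)),Taxon 9).
Taxon 4 and Taxon 2 share a more recent common ancestor with each other than either does with Taxon 8, so Taxon 8 is the least closely related of the three.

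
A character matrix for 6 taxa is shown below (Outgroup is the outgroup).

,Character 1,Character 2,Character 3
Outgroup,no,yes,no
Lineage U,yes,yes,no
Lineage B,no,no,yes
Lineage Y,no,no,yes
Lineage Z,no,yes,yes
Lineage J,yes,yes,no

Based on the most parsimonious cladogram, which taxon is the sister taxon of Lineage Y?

Lineage B

Character polarity is set by the outgroup: the derived state is whichever differs from the outgroup's state, so for Character 2 the derived state is 'no', and for the remaining characters it is 'yes'.
Only Lineage J and Lineage U show the derived state 'yes' for Character 1, supporting them as a clade.
Character 2: derived state 'no' in Lineage B and Lineage Y only — synapomorphy for {Lineage B, Lineage Y}.
Character 3: derived state 'yes' in Lineage B, Lineage Y, and Lineage Z only — synapomorphy for {Lineage B, Lineage Y, Lineage Z}.
Most parsimonious ingroup topology: ((Lineage U,Lineage J),((Lineage B,Lineage Y),Lineage Z)).
Lineage Y and Lineage B form a cherry on this tree, so they are sister taxa.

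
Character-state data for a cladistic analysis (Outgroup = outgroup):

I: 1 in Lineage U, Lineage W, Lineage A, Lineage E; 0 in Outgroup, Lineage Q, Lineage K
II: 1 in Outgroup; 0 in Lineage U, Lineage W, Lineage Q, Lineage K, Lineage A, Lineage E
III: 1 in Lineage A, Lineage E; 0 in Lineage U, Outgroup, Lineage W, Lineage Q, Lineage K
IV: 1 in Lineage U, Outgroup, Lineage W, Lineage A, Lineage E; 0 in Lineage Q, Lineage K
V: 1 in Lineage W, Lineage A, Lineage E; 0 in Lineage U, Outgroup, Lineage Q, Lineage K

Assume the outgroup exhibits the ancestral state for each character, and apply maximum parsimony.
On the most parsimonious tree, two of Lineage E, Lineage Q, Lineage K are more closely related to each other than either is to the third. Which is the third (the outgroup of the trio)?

Character polarity is set by the outgroup: the derived state is whichever differs from the outgroup's state, so for II, IV the derived state is '0', and for the remaining characters it is '1'.
I: derived state '1' in Lineage A, Lineage E, Lineage U, and Lineage W only — synapomorphy for {Lineage A, Lineage E, Lineage U, Lineage W}.
II (derived state '0') is shared by all ingroup taxa — unites the whole ingroup.
III (derived state '1') is shared by Lineage A and Lineage E — a synapomorphy uniting that clade.
IV (derived state '0') is shared by Lineage K and Lineage Q — a synapomorphy uniting that clade.
Only Lineage A, Lineage E, and Lineage W show the derived state '1' for V, supporting them as a clade.
Most parsimonious ingroup topology: ((Lineage Q,Lineage K),((Lineage W,(Lineage E,Lineage A)),Lineage U)).
Lineage K and Lineage Q share a more recent common ancestor with each other than either does with Lineage E, so Lineage E is the least closely related of the three.

Lineage E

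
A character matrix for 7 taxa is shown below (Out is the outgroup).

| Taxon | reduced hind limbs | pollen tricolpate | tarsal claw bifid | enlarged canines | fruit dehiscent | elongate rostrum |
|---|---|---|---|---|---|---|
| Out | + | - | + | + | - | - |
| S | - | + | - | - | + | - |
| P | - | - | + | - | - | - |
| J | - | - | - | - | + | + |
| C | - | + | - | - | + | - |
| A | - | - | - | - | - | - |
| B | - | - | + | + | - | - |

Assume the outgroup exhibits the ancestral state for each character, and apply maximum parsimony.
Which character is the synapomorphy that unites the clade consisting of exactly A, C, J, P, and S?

Character polarity is set by the outgroup: the derived state is whichever differs from the outgroup's state, so for reduced hind limbs, tarsal claw bifid, enlarged canines the derived state is '-', and for the remaining characters it is '+'.
All ingroup taxa share the derived state '-' for reduced hind limbs; it defines the ingroup but does not resolve relationships within it.
pollen tricolpate: derived state '+' in C and S only — synapomorphy for {C, S}.
Only A, C, J, and S show the derived state '-' for tarsal claw bifid, supporting them as a clade.
Only A, C, J, P, and S show the derived state '-' for enlarged canines, supporting them as a clade.
fruit dehiscent (derived state '+') is shared by C, J, and S — a synapomorphy uniting that clade.
elongate rostrum: derived state '+' in J only — an autapomorphy, so it tells us nothing about relationships among taxa.
Most parsimonious ingroup topology: (((((S,C),J),A),P),B).
The clade {A, C, J, P, S} is supported by enlarged canines: its derived state '-' occurs in exactly those taxa and in no other taxon (including the outgroup).

enlarged canines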